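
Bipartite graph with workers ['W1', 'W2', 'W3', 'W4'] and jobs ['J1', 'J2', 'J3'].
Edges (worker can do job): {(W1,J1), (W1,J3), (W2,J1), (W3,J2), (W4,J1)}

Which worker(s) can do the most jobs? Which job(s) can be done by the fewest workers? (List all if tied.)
Most versatile: W1 (2 jobs); Least covered: J2, J3 (1 workers)

Worker degrees (jobs they can do): W1:2, W2:1, W3:1, W4:1
Job degrees (workers who can do it): J1:3, J2:1, J3:1

Maximum worker degree is 2, achieved by: W1
Minimum job degree is 1, achieved by: J2, J3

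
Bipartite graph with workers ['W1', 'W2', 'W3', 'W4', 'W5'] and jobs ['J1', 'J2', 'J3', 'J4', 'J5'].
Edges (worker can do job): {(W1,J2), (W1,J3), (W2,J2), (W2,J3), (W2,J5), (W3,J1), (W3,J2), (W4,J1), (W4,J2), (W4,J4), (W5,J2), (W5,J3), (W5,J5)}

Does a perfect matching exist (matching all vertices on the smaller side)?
Yes, perfect matching exists (size 5)

Perfect matching: {(W1,J2), (W2,J3), (W3,J1), (W4,J4), (W5,J5)}
All 5 vertices on the smaller side are matched.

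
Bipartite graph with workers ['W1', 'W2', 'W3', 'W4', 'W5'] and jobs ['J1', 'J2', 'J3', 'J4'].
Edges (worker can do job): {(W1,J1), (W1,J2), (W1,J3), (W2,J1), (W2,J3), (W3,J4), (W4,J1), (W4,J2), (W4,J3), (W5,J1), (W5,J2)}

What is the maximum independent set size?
Maximum independent set = 5

By König's theorem:
- Min vertex cover = Max matching = 4
- Max independent set = Total vertices - Min vertex cover
- Max independent set = 9 - 4 = 5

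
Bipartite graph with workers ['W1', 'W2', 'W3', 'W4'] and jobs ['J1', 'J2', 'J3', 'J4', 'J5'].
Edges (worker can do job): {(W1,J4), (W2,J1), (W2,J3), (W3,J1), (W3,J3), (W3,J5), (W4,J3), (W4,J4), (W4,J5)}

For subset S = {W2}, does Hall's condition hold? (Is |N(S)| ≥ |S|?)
Yes: |N(S)| = 2, |S| = 1

Subset S = {W2}
Neighbors N(S) = {J1, J3}

|N(S)| = 2, |S| = 1
Hall's condition: |N(S)| ≥ |S| is satisfied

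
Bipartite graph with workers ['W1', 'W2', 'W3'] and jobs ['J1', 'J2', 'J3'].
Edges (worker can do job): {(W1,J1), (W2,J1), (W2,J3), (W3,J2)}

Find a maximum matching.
Matching: {(W1,J1), (W2,J3), (W3,J2)}

Maximum matching (size 3):
  W1 → J1
  W2 → J3
  W3 → J2

Each worker is assigned to at most one job, and each job to at most one worker.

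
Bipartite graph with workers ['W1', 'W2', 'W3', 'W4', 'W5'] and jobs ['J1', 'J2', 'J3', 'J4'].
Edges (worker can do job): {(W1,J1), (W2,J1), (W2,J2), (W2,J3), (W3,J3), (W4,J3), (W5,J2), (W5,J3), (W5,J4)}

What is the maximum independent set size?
Maximum independent set = 5

By König's theorem:
- Min vertex cover = Max matching = 4
- Max independent set = Total vertices - Min vertex cover
- Max independent set = 9 - 4 = 5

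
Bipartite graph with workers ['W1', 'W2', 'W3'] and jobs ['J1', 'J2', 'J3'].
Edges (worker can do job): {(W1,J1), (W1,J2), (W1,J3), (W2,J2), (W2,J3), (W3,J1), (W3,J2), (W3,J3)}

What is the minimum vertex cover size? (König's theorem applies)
Minimum vertex cover size = 3

By König's theorem: in bipartite graphs,
min vertex cover = max matching = 3

Maximum matching has size 3, so minimum vertex cover also has size 3.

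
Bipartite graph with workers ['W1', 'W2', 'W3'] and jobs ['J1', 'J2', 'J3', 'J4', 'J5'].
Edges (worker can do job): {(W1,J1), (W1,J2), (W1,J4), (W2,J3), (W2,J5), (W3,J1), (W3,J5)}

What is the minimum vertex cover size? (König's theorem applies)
Minimum vertex cover size = 3

By König's theorem: in bipartite graphs,
min vertex cover = max matching = 3

Maximum matching has size 3, so minimum vertex cover also has size 3.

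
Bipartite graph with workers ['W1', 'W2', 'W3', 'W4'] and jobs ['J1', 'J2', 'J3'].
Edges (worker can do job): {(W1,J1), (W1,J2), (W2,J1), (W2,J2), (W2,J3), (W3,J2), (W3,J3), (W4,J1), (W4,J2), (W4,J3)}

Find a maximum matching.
Matching: {(W1,J1), (W3,J2), (W4,J3)}

Maximum matching (size 3):
  W1 → J1
  W3 → J2
  W4 → J3

Each worker is assigned to at most one job, and each job to at most one worker.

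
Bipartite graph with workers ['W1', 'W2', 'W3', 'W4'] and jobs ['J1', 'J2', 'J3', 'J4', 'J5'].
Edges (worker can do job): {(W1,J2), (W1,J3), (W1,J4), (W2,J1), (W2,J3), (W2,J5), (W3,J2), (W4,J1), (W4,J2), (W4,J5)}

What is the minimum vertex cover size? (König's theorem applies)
Minimum vertex cover size = 4

By König's theorem: in bipartite graphs,
min vertex cover = max matching = 4

Maximum matching has size 4, so minimum vertex cover also has size 4.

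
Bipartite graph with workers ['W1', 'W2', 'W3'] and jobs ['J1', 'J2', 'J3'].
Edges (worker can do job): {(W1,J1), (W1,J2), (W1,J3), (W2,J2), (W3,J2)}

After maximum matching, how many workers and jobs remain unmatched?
Unmatched: 1 workers, 1 jobs

Maximum matching size: 2
Workers: 3 total, 2 matched, 1 unmatched
Jobs: 3 total, 2 matched, 1 unmatched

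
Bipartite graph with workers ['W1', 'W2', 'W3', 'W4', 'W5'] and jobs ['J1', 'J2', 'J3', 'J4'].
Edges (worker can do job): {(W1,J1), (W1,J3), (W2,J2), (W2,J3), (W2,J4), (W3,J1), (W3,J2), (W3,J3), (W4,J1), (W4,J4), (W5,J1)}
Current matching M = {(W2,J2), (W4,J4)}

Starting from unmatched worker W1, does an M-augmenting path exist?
Yes: W1 → J1

An M-augmenting path alternates non-matching / matching edges, starting and ending at unmatched vertices.
Path: W1 → J1
(J1 is unmatched in M, so the path is augmenting.)
Flipping edges along this path would increase |M| from 2 to 3.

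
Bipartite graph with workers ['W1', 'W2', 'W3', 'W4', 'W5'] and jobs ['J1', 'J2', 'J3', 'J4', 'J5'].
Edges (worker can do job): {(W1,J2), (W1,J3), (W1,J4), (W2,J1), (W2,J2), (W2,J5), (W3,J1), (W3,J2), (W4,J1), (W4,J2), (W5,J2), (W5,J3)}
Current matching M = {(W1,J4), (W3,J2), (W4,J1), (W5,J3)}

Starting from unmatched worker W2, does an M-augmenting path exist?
Yes: W2 → J5

An M-augmenting path alternates non-matching / matching edges, starting and ending at unmatched vertices.
Path: W2 → J5
(J5 is unmatched in M, so the path is augmenting.)
Flipping edges along this path would increase |M| from 4 to 5.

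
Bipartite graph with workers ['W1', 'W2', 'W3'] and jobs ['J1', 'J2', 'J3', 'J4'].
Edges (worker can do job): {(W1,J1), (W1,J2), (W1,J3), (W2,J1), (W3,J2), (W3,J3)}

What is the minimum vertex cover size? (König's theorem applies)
Minimum vertex cover size = 3

By König's theorem: in bipartite graphs,
min vertex cover = max matching = 3

Maximum matching has size 3, so minimum vertex cover also has size 3.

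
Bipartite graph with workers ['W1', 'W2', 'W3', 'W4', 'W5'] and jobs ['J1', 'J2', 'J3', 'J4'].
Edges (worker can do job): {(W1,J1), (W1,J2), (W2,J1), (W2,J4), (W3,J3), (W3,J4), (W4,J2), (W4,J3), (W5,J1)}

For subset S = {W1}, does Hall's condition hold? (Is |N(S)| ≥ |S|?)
Yes: |N(S)| = 2, |S| = 1

Subset S = {W1}
Neighbors N(S) = {J1, J2}

|N(S)| = 2, |S| = 1
Hall's condition: |N(S)| ≥ |S| is satisfied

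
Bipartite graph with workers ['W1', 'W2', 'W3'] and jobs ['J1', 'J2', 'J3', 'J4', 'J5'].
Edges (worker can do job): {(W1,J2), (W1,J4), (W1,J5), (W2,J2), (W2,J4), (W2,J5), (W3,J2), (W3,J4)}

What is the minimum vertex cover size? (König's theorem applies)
Minimum vertex cover size = 3

By König's theorem: in bipartite graphs,
min vertex cover = max matching = 3

Maximum matching has size 3, so minimum vertex cover also has size 3.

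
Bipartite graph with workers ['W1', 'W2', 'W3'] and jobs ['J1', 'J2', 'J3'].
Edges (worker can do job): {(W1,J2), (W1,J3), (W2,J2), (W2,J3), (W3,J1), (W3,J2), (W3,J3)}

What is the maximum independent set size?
Maximum independent set = 3

By König's theorem:
- Min vertex cover = Max matching = 3
- Max independent set = Total vertices - Min vertex cover
- Max independent set = 6 - 3 = 3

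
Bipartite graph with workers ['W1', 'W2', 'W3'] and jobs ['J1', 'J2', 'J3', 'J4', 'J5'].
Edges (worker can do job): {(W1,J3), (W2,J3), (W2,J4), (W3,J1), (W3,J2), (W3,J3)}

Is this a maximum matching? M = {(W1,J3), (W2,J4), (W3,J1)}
Yes, size 3 is maximum

Proposed matching has size 3.
Maximum matching size for this graph: 3.

This is a maximum matching.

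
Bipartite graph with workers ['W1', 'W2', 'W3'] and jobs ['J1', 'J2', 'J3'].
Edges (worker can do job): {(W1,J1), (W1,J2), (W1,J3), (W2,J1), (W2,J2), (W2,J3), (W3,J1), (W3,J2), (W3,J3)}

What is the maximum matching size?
Maximum matching size = 3

Maximum matching: {(W1,J2), (W2,J1), (W3,J3)}
Size: 3

This assigns 3 workers to 3 distinct jobs.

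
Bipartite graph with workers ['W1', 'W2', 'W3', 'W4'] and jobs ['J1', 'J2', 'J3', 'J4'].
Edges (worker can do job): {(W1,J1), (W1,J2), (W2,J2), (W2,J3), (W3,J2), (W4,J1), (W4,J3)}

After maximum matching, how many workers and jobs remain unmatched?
Unmatched: 1 workers, 1 jobs

Maximum matching size: 3
Workers: 4 total, 3 matched, 1 unmatched
Jobs: 4 total, 3 matched, 1 unmatched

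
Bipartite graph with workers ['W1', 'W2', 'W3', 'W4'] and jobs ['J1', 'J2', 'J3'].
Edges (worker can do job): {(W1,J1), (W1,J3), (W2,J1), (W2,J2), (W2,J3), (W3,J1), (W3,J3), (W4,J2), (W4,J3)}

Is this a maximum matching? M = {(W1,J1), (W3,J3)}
No, size 2 is not maximum

Proposed matching has size 2.
Maximum matching size for this graph: 3.

This is NOT maximum - can be improved to size 3.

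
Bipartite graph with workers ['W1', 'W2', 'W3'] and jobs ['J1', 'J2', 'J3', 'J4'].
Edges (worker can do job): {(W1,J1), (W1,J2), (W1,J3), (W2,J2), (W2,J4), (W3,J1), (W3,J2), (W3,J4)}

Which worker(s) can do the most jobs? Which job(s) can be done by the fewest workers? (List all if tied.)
Most versatile: W1, W3 (3 jobs); Least covered: J3 (1 workers)

Worker degrees (jobs they can do): W1:3, W2:2, W3:3
Job degrees (workers who can do it): J1:2, J2:3, J3:1, J4:2

Maximum worker degree is 3, achieved by: W1, W3
Minimum job degree is 1, achieved by: J3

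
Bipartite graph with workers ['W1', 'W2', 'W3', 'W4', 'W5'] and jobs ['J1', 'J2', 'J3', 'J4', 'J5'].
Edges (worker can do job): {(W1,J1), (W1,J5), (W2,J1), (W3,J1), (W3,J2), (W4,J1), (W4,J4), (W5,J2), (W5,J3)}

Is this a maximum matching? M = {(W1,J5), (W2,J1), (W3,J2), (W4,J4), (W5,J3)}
Yes, size 5 is maximum

Proposed matching has size 5.
Maximum matching size for this graph: 5.

This is a maximum matching.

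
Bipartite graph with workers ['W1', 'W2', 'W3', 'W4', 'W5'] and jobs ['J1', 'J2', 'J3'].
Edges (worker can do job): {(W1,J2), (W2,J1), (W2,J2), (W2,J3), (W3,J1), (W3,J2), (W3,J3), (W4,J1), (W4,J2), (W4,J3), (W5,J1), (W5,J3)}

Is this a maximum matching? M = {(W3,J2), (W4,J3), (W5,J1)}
Yes, size 3 is maximum

Proposed matching has size 3.
Maximum matching size for this graph: 3.

This is a maximum matching.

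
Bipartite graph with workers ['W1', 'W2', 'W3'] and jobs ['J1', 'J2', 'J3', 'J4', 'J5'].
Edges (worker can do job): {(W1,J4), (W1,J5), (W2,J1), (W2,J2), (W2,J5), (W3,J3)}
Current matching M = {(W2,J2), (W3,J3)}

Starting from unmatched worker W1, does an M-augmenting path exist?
Yes: W1 → J5

An M-augmenting path alternates non-matching / matching edges, starting and ending at unmatched vertices.
Path: W1 → J5
(J5 is unmatched in M, so the path is augmenting.)
Flipping edges along this path would increase |M| from 2 to 3.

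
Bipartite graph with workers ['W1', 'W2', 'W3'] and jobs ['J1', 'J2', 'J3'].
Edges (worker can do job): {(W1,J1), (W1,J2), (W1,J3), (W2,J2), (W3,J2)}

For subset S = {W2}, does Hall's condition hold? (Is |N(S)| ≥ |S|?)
Yes: |N(S)| = 1, |S| = 1

Subset S = {W2}
Neighbors N(S) = {J2}

|N(S)| = 1, |S| = 1
Hall's condition: |N(S)| ≥ |S| is satisfied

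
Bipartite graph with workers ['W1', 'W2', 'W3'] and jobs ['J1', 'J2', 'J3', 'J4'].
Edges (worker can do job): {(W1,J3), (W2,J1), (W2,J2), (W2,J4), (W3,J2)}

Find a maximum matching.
Matching: {(W1,J3), (W2,J4), (W3,J2)}

Maximum matching (size 3):
  W1 → J3
  W2 → J4
  W3 → J2

Each worker is assigned to at most one job, and each job to at most one worker.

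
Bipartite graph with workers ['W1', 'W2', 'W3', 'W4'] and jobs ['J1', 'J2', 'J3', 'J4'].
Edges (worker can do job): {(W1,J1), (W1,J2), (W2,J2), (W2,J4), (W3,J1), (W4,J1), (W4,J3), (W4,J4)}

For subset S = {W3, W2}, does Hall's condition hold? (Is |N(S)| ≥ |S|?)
Yes: |N(S)| = 3, |S| = 2

Subset S = {W3, W2}
Neighbors N(S) = {J1, J2, J4}

|N(S)| = 3, |S| = 2
Hall's condition: |N(S)| ≥ |S| is satisfied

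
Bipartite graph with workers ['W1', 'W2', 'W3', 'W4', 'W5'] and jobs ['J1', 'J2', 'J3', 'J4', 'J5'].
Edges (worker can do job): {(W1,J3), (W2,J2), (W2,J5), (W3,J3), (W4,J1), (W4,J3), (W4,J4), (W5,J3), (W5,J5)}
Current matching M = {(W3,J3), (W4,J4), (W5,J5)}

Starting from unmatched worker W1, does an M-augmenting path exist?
No augmenting path from W1

Alternating search from W1 reaches jobs: {J3}.
Every reachable job is already matched in M, and following those matched edges back to workers exposes no further unvisited jobs.
No M-augmenting path from W1 exists.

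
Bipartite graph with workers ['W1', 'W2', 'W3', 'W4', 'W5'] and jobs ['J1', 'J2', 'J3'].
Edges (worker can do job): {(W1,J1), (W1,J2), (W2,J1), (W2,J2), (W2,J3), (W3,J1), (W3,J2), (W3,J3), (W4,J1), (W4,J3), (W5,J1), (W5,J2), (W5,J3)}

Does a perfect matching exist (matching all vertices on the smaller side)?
Yes, perfect matching exists (size 3)

Perfect matching: {(W3,J1), (W4,J3), (W5,J2)}
All 3 vertices on the smaller side are matched.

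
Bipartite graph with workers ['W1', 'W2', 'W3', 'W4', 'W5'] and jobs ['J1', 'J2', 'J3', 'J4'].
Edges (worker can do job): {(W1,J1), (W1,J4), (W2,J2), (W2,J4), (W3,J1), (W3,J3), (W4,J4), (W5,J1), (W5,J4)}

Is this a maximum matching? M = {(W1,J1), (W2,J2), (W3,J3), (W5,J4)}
Yes, size 4 is maximum

Proposed matching has size 4.
Maximum matching size for this graph: 4.

This is a maximum matching.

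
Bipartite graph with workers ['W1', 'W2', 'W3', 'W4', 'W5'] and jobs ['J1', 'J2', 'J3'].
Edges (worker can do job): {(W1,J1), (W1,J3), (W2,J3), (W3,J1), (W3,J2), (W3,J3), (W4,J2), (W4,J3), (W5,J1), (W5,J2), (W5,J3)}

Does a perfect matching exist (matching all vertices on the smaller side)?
Yes, perfect matching exists (size 3)

Perfect matching: {(W1,J1), (W3,J3), (W5,J2)}
All 3 vertices on the smaller side are matched.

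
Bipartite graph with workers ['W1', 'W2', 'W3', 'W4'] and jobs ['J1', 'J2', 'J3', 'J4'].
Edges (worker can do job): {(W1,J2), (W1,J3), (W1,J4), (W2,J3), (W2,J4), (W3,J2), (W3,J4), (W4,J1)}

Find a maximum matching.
Matching: {(W1,J4), (W2,J3), (W3,J2), (W4,J1)}

Maximum matching (size 4):
  W1 → J4
  W2 → J3
  W3 → J2
  W4 → J1

Each worker is assigned to at most one job, and each job to at most one worker.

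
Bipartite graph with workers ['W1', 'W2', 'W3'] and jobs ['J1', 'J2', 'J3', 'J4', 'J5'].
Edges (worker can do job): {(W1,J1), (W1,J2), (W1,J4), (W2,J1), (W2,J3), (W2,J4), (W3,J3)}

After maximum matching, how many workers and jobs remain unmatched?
Unmatched: 0 workers, 2 jobs

Maximum matching size: 3
Workers: 3 total, 3 matched, 0 unmatched
Jobs: 5 total, 3 matched, 2 unmatched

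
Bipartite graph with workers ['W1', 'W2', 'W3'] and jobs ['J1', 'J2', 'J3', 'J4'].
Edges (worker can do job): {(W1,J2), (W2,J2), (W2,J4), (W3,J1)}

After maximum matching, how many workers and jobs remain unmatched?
Unmatched: 0 workers, 1 jobs

Maximum matching size: 3
Workers: 3 total, 3 matched, 0 unmatched
Jobs: 4 total, 3 matched, 1 unmatched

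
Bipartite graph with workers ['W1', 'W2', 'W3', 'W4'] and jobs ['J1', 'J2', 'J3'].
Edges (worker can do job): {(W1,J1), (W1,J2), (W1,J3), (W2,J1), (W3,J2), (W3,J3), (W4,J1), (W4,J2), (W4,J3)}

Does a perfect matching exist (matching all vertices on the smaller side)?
Yes, perfect matching exists (size 3)

Perfect matching: {(W1,J3), (W3,J2), (W4,J1)}
All 3 vertices on the smaller side are matched.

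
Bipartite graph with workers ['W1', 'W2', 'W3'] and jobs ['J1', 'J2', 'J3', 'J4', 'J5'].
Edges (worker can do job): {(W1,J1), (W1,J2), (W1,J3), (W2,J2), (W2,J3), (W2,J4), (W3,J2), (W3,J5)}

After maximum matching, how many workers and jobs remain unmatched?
Unmatched: 0 workers, 2 jobs

Maximum matching size: 3
Workers: 3 total, 3 matched, 0 unmatched
Jobs: 5 total, 3 matched, 2 unmatched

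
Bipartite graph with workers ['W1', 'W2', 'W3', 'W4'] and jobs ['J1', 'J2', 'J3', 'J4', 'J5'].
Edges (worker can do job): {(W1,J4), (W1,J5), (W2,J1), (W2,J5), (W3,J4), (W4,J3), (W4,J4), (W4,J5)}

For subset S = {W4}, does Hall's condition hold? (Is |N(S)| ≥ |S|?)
Yes: |N(S)| = 3, |S| = 1

Subset S = {W4}
Neighbors N(S) = {J3, J4, J5}

|N(S)| = 3, |S| = 1
Hall's condition: |N(S)| ≥ |S| is satisfied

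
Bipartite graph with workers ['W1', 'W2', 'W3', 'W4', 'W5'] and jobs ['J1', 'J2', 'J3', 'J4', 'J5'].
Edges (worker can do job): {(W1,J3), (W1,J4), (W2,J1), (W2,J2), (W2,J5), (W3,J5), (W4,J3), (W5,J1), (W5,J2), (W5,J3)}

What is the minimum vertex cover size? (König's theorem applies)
Minimum vertex cover size = 5

By König's theorem: in bipartite graphs,
min vertex cover = max matching = 5

Maximum matching has size 5, so minimum vertex cover also has size 5.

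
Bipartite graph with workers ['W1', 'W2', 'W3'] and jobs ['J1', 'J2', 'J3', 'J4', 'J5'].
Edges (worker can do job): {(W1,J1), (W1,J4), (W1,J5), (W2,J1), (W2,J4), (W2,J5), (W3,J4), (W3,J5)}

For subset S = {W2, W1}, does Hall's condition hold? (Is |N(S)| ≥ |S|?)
Yes: |N(S)| = 3, |S| = 2

Subset S = {W2, W1}
Neighbors N(S) = {J1, J4, J5}

|N(S)| = 3, |S| = 2
Hall's condition: |N(S)| ≥ |S| is satisfied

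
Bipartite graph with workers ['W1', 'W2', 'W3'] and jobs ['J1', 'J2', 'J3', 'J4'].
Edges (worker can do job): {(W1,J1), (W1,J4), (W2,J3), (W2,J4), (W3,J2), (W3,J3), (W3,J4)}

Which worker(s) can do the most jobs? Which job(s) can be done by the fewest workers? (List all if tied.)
Most versatile: W3 (3 jobs); Least covered: J1, J2 (1 workers)

Worker degrees (jobs they can do): W1:2, W2:2, W3:3
Job degrees (workers who can do it): J1:1, J2:1, J3:2, J4:3

Maximum worker degree is 3, achieved by: W3
Minimum job degree is 1, achieved by: J1, J2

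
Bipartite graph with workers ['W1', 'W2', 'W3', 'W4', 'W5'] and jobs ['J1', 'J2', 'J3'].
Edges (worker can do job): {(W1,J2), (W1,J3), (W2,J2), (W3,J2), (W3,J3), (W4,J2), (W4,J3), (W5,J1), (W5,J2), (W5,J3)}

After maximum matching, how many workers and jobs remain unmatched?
Unmatched: 2 workers, 0 jobs

Maximum matching size: 3
Workers: 5 total, 3 matched, 2 unmatched
Jobs: 3 total, 3 matched, 0 unmatched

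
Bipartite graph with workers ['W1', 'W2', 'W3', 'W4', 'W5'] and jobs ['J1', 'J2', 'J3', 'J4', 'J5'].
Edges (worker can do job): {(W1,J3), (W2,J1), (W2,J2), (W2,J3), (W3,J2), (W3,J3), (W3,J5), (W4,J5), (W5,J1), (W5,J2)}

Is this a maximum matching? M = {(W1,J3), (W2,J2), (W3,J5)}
No, size 3 is not maximum

Proposed matching has size 3.
Maximum matching size for this graph: 4.

This is NOT maximum - can be improved to size 4.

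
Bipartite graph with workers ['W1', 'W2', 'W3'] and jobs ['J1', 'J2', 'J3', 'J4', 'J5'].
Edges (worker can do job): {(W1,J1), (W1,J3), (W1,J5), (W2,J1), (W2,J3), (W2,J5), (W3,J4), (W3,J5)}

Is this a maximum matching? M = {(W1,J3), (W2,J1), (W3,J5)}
Yes, size 3 is maximum

Proposed matching has size 3.
Maximum matching size for this graph: 3.

This is a maximum matching.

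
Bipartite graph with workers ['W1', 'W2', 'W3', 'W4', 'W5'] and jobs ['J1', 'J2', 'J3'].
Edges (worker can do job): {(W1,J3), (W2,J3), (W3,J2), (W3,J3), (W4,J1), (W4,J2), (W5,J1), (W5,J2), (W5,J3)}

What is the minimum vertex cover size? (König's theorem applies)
Minimum vertex cover size = 3

By König's theorem: in bipartite graphs,
min vertex cover = max matching = 3

Maximum matching has size 3, so minimum vertex cover also has size 3.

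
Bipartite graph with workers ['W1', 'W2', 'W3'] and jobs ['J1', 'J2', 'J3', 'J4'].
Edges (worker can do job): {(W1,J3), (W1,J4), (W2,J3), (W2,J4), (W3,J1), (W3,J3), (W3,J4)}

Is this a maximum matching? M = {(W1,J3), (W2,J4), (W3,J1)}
Yes, size 3 is maximum

Proposed matching has size 3.
Maximum matching size for this graph: 3.

This is a maximum matching.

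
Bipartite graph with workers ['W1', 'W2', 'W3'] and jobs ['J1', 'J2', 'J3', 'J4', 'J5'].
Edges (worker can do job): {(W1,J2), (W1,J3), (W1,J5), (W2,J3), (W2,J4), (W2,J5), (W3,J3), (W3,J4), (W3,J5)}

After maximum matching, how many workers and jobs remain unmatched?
Unmatched: 0 workers, 2 jobs

Maximum matching size: 3
Workers: 3 total, 3 matched, 0 unmatched
Jobs: 5 total, 3 matched, 2 unmatched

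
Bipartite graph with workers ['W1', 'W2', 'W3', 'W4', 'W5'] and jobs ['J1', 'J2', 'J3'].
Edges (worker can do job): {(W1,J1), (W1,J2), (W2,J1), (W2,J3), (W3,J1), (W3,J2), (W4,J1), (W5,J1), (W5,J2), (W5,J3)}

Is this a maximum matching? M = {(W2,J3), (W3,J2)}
No, size 2 is not maximum

Proposed matching has size 2.
Maximum matching size for this graph: 3.

This is NOT maximum - can be improved to size 3.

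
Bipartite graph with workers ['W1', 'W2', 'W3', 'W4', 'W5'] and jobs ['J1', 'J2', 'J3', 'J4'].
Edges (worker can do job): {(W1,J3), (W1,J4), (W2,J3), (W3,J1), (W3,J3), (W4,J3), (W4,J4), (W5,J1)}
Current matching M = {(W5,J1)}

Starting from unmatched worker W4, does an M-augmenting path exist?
Yes: W4 → J3

An M-augmenting path alternates non-matching / matching edges, starting and ending at unmatched vertices.
Path: W4 → J3
(J3 is unmatched in M, so the path is augmenting.)
Flipping edges along this path would increase |M| from 1 to 2.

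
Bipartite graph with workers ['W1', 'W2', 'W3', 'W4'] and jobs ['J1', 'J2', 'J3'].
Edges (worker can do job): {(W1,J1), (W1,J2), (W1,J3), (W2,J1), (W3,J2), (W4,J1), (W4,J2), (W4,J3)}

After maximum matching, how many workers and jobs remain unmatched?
Unmatched: 1 workers, 0 jobs

Maximum matching size: 3
Workers: 4 total, 3 matched, 1 unmatched
Jobs: 3 total, 3 matched, 0 unmatched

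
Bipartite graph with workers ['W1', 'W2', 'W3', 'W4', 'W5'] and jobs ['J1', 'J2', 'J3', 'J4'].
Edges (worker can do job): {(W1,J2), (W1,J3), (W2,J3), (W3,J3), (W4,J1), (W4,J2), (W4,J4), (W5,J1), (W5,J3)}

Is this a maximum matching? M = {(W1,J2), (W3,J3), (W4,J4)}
No, size 3 is not maximum

Proposed matching has size 3.
Maximum matching size for this graph: 4.

This is NOT maximum - can be improved to size 4.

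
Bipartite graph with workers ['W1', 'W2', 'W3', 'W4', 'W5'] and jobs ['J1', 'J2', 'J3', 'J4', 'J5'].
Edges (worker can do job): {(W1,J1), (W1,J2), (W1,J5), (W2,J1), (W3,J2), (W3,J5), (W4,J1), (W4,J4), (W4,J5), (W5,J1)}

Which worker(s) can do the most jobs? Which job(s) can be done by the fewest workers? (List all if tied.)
Most versatile: W1, W4 (3 jobs); Least covered: J3 (0 workers)

Worker degrees (jobs they can do): W1:3, W2:1, W3:2, W4:3, W5:1
Job degrees (workers who can do it): J1:4, J2:2, J3:0, J4:1, J5:3

Maximum worker degree is 3, achieved by: W1, W4
Minimum job degree is 0, achieved by: J3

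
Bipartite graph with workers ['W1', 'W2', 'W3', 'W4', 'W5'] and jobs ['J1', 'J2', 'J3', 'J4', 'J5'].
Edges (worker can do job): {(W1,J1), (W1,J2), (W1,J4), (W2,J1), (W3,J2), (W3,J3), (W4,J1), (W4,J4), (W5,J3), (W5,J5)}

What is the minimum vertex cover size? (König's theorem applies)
Minimum vertex cover size = 5

By König's theorem: in bipartite graphs,
min vertex cover = max matching = 5

Maximum matching has size 5, so minimum vertex cover also has size 5.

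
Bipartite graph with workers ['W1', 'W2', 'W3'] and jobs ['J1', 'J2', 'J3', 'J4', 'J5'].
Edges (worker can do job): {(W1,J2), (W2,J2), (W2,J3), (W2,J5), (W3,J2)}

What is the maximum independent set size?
Maximum independent set = 6

By König's theorem:
- Min vertex cover = Max matching = 2
- Max independent set = Total vertices - Min vertex cover
- Max independent set = 8 - 2 = 6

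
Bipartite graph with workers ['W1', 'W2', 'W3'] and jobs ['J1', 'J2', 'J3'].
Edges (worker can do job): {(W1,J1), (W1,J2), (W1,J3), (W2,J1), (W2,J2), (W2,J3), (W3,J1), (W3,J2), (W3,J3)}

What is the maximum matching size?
Maximum matching size = 3

Maximum matching: {(W1,J3), (W2,J2), (W3,J1)}
Size: 3

This assigns 3 workers to 3 distinct jobs.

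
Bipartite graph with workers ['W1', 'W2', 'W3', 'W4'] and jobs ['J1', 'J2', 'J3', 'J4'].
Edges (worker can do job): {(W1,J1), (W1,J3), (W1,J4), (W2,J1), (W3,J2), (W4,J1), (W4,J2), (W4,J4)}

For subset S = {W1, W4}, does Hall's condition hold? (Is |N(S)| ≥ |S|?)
Yes: |N(S)| = 4, |S| = 2

Subset S = {W1, W4}
Neighbors N(S) = {J1, J2, J3, J4}

|N(S)| = 4, |S| = 2
Hall's condition: |N(S)| ≥ |S| is satisfied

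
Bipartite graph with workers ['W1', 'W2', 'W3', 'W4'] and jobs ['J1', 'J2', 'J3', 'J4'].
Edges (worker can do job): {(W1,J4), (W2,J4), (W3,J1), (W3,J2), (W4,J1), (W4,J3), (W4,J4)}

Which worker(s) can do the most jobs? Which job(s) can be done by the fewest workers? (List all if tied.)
Most versatile: W4 (3 jobs); Least covered: J2, J3 (1 workers)

Worker degrees (jobs they can do): W1:1, W2:1, W3:2, W4:3
Job degrees (workers who can do it): J1:2, J2:1, J3:1, J4:3

Maximum worker degree is 3, achieved by: W4
Minimum job degree is 1, achieved by: J2, J3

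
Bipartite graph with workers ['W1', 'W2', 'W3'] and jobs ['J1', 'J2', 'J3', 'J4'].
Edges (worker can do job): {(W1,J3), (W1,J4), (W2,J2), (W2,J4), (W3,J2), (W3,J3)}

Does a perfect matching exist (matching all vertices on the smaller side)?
Yes, perfect matching exists (size 3)

Perfect matching: {(W1,J4), (W2,J2), (W3,J3)}
All 3 vertices on the smaller side are matched.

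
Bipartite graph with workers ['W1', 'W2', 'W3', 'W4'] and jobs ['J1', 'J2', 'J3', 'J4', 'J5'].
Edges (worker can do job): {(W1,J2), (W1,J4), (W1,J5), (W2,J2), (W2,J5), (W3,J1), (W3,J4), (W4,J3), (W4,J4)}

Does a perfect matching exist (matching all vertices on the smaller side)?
Yes, perfect matching exists (size 4)

Perfect matching: {(W1,J2), (W2,J5), (W3,J1), (W4,J4)}
All 4 vertices on the smaller side are matched.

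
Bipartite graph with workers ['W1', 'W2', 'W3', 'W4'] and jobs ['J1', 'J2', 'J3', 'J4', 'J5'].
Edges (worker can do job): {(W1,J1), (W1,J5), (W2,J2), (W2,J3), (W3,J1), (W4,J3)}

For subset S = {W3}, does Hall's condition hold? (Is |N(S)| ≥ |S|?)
Yes: |N(S)| = 1, |S| = 1

Subset S = {W3}
Neighbors N(S) = {J1}

|N(S)| = 1, |S| = 1
Hall's condition: |N(S)| ≥ |S| is satisfied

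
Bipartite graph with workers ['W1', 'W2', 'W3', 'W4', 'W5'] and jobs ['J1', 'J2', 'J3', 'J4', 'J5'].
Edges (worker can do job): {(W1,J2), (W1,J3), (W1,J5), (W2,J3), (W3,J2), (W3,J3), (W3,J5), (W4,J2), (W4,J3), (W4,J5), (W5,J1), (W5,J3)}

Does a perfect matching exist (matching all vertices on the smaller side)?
No, maximum matching has size 4 < 5

Maximum matching has size 4, need 5 for perfect matching.
Unmatched workers: ['W2']
Unmatched jobs: ['J4']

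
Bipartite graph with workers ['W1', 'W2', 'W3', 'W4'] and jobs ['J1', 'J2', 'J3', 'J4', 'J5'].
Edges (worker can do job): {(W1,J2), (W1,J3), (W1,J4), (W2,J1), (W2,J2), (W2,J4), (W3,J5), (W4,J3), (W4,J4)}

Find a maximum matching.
Matching: {(W1,J2), (W2,J1), (W3,J5), (W4,J4)}

Maximum matching (size 4):
  W1 → J2
  W2 → J1
  W3 → J5
  W4 → J4

Each worker is assigned to at most one job, and each job to at most one worker.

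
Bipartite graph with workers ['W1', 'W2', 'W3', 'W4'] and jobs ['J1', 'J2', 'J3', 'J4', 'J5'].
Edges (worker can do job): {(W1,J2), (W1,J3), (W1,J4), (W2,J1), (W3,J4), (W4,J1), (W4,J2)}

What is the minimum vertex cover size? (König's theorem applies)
Minimum vertex cover size = 4

By König's theorem: in bipartite graphs,
min vertex cover = max matching = 4

Maximum matching has size 4, so minimum vertex cover also has size 4.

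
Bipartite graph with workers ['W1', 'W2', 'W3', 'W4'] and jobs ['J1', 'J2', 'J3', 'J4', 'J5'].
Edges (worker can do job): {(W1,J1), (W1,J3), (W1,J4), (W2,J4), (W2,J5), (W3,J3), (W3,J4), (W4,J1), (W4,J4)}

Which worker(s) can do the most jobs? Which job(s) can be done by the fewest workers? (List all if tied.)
Most versatile: W1 (3 jobs); Least covered: J2 (0 workers)

Worker degrees (jobs they can do): W1:3, W2:2, W3:2, W4:2
Job degrees (workers who can do it): J1:2, J2:0, J3:2, J4:4, J5:1

Maximum worker degree is 3, achieved by: W1
Minimum job degree is 0, achieved by: J2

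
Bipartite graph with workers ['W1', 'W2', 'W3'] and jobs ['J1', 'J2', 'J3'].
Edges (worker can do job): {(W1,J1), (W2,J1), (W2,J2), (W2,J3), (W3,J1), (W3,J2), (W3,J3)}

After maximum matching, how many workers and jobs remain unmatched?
Unmatched: 0 workers, 0 jobs

Maximum matching size: 3
Workers: 3 total, 3 matched, 0 unmatched
Jobs: 3 total, 3 matched, 0 unmatched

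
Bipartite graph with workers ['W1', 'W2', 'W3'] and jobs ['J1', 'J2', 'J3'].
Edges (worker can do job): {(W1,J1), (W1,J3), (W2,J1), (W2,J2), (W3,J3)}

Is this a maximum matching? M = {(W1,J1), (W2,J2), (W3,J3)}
Yes, size 3 is maximum

Proposed matching has size 3.
Maximum matching size for this graph: 3.

This is a maximum matching.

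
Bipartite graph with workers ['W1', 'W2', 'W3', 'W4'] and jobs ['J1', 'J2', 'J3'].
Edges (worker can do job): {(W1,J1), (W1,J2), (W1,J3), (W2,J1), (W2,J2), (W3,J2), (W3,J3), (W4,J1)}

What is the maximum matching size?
Maximum matching size = 3

Maximum matching: {(W1,J2), (W3,J3), (W4,J1)}
Size: 3

This assigns 3 workers to 3 distinct jobs.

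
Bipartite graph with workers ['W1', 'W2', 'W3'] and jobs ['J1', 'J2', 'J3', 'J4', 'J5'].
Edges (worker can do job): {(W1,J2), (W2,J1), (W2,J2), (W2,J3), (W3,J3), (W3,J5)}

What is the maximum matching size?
Maximum matching size = 3

Maximum matching: {(W1,J2), (W2,J1), (W3,J3)}
Size: 3

This assigns 3 workers to 3 distinct jobs.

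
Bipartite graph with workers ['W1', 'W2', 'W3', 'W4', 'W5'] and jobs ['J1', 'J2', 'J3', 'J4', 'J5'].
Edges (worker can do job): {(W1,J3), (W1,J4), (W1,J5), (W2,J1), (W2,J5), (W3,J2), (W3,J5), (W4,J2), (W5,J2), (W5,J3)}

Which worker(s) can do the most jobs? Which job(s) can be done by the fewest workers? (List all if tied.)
Most versatile: W1 (3 jobs); Least covered: J1, J4 (1 workers)

Worker degrees (jobs they can do): W1:3, W2:2, W3:2, W4:1, W5:2
Job degrees (workers who can do it): J1:1, J2:3, J3:2, J4:1, J5:3

Maximum worker degree is 3, achieved by: W1
Minimum job degree is 1, achieved by: J1, J4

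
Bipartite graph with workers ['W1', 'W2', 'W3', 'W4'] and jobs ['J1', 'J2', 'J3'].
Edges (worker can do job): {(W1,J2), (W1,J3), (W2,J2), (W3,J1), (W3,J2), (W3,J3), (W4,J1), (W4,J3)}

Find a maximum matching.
Matching: {(W1,J2), (W3,J1), (W4,J3)}

Maximum matching (size 3):
  W1 → J2
  W3 → J1
  W4 → J3

Each worker is assigned to at most one job, and each job to at most one worker.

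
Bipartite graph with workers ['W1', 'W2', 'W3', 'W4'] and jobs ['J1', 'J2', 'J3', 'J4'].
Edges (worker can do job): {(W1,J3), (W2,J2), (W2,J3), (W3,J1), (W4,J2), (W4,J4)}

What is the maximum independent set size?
Maximum independent set = 4

By König's theorem:
- Min vertex cover = Max matching = 4
- Max independent set = Total vertices - Min vertex cover
- Max independent set = 8 - 4 = 4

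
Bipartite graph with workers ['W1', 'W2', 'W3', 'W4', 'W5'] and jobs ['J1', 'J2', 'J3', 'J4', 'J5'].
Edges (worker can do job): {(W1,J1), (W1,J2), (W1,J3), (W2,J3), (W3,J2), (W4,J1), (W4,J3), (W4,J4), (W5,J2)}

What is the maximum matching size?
Maximum matching size = 4

Maximum matching: {(W1,J1), (W2,J3), (W3,J2), (W4,J4)}
Size: 4

This assigns 4 workers to 4 distinct jobs.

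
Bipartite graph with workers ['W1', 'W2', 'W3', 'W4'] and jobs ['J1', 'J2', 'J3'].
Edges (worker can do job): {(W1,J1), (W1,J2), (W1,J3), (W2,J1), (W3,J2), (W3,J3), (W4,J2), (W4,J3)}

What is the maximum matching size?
Maximum matching size = 3

Maximum matching: {(W1,J1), (W3,J3), (W4,J2)}
Size: 3

This assigns 3 workers to 3 distinct jobs.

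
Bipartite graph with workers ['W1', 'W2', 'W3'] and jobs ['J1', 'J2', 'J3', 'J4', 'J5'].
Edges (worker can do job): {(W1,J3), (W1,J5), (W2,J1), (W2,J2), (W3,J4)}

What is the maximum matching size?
Maximum matching size = 3

Maximum matching: {(W1,J5), (W2,J2), (W3,J4)}
Size: 3

This assigns 3 workers to 3 distinct jobs.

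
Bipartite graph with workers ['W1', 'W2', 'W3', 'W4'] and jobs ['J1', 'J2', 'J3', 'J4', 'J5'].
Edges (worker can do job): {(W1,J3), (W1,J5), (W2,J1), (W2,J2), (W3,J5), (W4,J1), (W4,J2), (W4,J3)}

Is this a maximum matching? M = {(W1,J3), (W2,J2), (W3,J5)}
No, size 3 is not maximum

Proposed matching has size 3.
Maximum matching size for this graph: 4.

This is NOT maximum - can be improved to size 4.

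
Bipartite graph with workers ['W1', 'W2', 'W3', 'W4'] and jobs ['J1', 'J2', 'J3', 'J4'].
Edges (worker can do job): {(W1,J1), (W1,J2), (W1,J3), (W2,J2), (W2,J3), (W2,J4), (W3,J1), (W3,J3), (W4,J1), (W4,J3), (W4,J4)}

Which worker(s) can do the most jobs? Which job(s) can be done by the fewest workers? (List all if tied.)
Most versatile: W1, W2, W4 (3 jobs); Least covered: J2, J4 (2 workers)

Worker degrees (jobs they can do): W1:3, W2:3, W3:2, W4:3
Job degrees (workers who can do it): J1:3, J2:2, J3:4, J4:2

Maximum worker degree is 3, achieved by: W1, W2, W4
Minimum job degree is 2, achieved by: J2, J4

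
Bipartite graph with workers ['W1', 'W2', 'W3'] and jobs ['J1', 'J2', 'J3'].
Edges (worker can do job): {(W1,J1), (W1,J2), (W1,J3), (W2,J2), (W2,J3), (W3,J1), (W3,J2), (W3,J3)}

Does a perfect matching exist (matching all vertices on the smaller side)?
Yes, perfect matching exists (size 3)

Perfect matching: {(W1,J2), (W2,J3), (W3,J1)}
All 3 vertices on the smaller side are matched.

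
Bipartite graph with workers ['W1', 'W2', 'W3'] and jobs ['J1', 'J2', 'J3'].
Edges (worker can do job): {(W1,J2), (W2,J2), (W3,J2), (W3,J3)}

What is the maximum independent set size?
Maximum independent set = 4

By König's theorem:
- Min vertex cover = Max matching = 2
- Max independent set = Total vertices - Min vertex cover
- Max independent set = 6 - 2 = 4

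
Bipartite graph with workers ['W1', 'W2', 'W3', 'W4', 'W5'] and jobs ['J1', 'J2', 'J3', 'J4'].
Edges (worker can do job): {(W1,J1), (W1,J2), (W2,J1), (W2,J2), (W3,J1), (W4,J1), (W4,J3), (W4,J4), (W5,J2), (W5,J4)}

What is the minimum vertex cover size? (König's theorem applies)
Minimum vertex cover size = 4

By König's theorem: in bipartite graphs,
min vertex cover = max matching = 4

Maximum matching has size 4, so minimum vertex cover also has size 4.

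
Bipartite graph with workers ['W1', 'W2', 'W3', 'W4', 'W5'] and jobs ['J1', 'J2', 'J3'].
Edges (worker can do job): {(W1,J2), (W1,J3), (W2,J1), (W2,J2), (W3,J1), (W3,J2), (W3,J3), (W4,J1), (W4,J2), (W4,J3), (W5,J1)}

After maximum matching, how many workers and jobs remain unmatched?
Unmatched: 2 workers, 0 jobs

Maximum matching size: 3
Workers: 5 total, 3 matched, 2 unmatched
Jobs: 3 total, 3 matched, 0 unmatched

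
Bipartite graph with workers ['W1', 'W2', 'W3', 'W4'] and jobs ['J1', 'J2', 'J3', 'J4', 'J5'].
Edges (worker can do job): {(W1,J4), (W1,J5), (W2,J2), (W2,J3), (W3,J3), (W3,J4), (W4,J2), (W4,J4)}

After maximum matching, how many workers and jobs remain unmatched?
Unmatched: 0 workers, 1 jobs

Maximum matching size: 4
Workers: 4 total, 4 matched, 0 unmatched
Jobs: 5 total, 4 matched, 1 unmatched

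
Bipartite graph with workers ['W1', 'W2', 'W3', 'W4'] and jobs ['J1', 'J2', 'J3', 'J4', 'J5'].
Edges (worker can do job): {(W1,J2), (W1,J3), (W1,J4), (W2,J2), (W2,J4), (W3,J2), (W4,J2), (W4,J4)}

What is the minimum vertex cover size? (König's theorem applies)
Minimum vertex cover size = 3

By König's theorem: in bipartite graphs,
min vertex cover = max matching = 3

Maximum matching has size 3, so minimum vertex cover also has size 3.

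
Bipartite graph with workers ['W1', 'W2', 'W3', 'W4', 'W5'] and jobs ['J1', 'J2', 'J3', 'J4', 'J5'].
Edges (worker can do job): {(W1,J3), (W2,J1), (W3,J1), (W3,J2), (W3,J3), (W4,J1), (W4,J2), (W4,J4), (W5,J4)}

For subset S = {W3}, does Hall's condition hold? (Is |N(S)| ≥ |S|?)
Yes: |N(S)| = 3, |S| = 1

Subset S = {W3}
Neighbors N(S) = {J1, J2, J3}

|N(S)| = 3, |S| = 1
Hall's condition: |N(S)| ≥ |S| is satisfied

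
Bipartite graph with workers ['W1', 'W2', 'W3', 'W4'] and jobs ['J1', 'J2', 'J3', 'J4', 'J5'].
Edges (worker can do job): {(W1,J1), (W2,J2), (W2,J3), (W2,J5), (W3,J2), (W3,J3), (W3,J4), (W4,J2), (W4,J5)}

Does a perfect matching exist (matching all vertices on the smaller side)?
Yes, perfect matching exists (size 4)

Perfect matching: {(W1,J1), (W2,J3), (W3,J4), (W4,J2)}
All 4 vertices on the smaller side are matched.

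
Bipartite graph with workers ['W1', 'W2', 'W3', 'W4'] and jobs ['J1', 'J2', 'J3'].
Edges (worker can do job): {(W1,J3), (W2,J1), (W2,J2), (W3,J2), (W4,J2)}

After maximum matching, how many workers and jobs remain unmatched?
Unmatched: 1 workers, 0 jobs

Maximum matching size: 3
Workers: 4 total, 3 matched, 1 unmatched
Jobs: 3 total, 3 matched, 0 unmatched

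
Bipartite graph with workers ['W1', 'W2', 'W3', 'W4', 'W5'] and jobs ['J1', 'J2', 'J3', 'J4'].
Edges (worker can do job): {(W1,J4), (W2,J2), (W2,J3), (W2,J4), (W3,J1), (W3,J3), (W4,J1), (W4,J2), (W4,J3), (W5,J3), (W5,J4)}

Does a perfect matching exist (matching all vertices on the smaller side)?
Yes, perfect matching exists (size 4)

Perfect matching: {(W2,J2), (W3,J3), (W4,J1), (W5,J4)}
All 4 vertices on the smaller side are matched.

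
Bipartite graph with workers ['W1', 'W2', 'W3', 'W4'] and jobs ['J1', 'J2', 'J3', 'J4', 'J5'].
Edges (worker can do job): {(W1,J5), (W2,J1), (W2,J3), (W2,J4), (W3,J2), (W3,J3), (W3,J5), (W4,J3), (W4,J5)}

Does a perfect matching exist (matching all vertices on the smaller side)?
Yes, perfect matching exists (size 4)

Perfect matching: {(W1,J5), (W2,J4), (W3,J2), (W4,J3)}
All 4 vertices on the smaller side are matched.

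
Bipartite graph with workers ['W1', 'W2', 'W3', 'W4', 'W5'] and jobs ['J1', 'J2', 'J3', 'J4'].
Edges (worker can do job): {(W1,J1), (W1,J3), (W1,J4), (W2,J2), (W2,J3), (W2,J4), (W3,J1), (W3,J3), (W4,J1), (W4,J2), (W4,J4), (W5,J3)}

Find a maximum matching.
Matching: {(W1,J4), (W3,J1), (W4,J2), (W5,J3)}

Maximum matching (size 4):
  W1 → J4
  W3 → J1
  W4 → J2
  W5 → J3

Each worker is assigned to at most one job, and each job to at most one worker.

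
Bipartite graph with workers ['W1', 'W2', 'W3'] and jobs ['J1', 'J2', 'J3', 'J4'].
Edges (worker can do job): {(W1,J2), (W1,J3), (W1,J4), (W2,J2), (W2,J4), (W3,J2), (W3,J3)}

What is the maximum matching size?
Maximum matching size = 3

Maximum matching: {(W1,J4), (W2,J2), (W3,J3)}
Size: 3

This assigns 3 workers to 3 distinct jobs.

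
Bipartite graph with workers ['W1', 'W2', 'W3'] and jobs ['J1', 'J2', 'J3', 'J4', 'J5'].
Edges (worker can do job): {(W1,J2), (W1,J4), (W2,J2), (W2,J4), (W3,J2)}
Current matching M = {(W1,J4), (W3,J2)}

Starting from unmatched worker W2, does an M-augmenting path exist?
No augmenting path from W2

Alternating search from W2 reaches jobs: {J2, J4}.
Every reachable job is already matched in M, and following those matched edges back to workers exposes no further unvisited jobs.
No M-augmenting path from W2 exists.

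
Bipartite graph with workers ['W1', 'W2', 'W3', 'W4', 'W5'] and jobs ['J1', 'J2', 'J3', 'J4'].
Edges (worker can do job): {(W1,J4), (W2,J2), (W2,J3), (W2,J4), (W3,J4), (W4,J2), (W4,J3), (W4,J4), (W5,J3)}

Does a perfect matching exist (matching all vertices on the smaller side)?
No, maximum matching has size 3 < 4

Maximum matching has size 3, need 4 for perfect matching.
Unmatched workers: ['W1', 'W2']
Unmatched jobs: ['J1']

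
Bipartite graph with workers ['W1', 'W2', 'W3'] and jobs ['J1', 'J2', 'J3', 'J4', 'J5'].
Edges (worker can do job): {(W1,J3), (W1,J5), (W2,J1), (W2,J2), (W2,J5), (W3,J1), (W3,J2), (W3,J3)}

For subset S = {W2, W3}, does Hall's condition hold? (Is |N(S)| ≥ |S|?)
Yes: |N(S)| = 4, |S| = 2

Subset S = {W2, W3}
Neighbors N(S) = {J1, J2, J3, J5}

|N(S)| = 4, |S| = 2
Hall's condition: |N(S)| ≥ |S| is satisfied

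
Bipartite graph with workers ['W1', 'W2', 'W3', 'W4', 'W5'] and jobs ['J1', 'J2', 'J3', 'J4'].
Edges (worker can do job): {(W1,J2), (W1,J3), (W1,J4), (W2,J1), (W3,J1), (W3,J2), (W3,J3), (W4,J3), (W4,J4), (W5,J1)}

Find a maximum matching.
Matching: {(W1,J2), (W3,J3), (W4,J4), (W5,J1)}

Maximum matching (size 4):
  W1 → J2
  W3 → J3
  W4 → J4
  W5 → J1

Each worker is assigned to at most one job, and each job to at most one worker.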